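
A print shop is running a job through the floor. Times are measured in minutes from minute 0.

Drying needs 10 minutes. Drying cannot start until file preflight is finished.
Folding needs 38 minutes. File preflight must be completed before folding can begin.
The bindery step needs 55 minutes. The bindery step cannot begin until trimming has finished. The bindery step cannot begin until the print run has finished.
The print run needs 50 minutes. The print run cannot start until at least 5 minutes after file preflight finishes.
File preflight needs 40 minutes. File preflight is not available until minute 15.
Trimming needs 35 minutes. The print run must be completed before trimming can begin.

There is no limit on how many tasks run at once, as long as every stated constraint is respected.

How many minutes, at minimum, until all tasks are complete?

200

File preflight waits on its own release at minute 15, so it starts at minute 15 and finishes at 15 + 40 = minute 55.
Folding waits on file preflight (finishes minute 55), so it starts at minute 55 and finishes at 55 + 38 = minute 93.
After file preflight (finishes minute 55), drying can start at minute 55 and finishes at minute 65.
The print run waits on file preflight (finishes minute 55, plus 5-minute gap → minute 60), so it starts at minute 60 and finishes at 60 + 50 = minute 110.
Trimming waits on the print run (finishes minute 110), so it starts at minute 110 and finishes at 110 + 35 = minute 145.
For the bindery step: trimming (finishes minute 145); the print run (finishes minute 110). Taking the maximum gives a start of minute 145, and it finishes at 145 + 55 = minute 200.
All tasks are finished once the last one completes. Finish times: File preflight at 55, The print run at 110, Drying at 65, Trimming at 145, Folding at 93, The bindery step at 200. The latest is minute 200.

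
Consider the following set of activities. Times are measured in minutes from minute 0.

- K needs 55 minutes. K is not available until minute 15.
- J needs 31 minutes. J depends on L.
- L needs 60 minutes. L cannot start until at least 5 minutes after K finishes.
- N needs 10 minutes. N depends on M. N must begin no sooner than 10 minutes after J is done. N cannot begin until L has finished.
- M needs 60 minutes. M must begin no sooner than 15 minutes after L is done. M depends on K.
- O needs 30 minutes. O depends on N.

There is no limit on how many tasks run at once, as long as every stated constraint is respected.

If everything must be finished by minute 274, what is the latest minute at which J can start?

O must finish by minute 274; it takes 30 minutes, so it must start by 274 − 30 = minute 244.
N must finish before O (must start by minute 244). With a 10-minute duration, N must start by 244 − 10 = minute 234.
Since N (must start by minute 234, minus 10-minute gap → minute 224) depends on it, J must finish by minute 224. Backing off its 31-minute duration gives a latest start of minute 193.

193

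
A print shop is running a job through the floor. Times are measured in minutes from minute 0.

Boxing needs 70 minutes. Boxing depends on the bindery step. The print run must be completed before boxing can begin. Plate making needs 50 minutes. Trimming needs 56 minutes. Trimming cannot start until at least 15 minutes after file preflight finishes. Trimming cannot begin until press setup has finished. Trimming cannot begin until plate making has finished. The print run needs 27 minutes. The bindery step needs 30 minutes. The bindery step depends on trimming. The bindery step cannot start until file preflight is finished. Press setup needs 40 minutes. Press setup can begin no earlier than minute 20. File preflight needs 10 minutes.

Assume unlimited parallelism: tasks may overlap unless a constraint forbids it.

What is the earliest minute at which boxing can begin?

The print run has no prerequisites, so it starts at minute 0 and finishes at minute 27.
Press setup waits on its own release at minute 20, so it starts at minute 20 and finishes at 20 + 40 = minute 60.
Plate making has no prerequisites, so it starts at minute 0 and finishes at minute 50.
File preflight has no prerequisites, so it starts at minute 0 and finishes at minute 10.
For trimming: file preflight (finishes minute 10, plus 15-minute gap → minute 25); press setup (finishes minute 60); plate making (finishes minute 50). Taking the maximum gives a start of minute 60, and it finishes at 60 + 56 = minute 116.
The bindery step has to wait for trimming (finishes minute 116); file preflight (finishes minute 10). The latest of these is minute 116, so the bindery step runs minute 116 to 116 + 30 = minute 146.
Boxing waits on the bindery step (finishes minute 146); the print run (finishes minute 27). The latest of these is minute 146, which is the earliest boxing can start.

146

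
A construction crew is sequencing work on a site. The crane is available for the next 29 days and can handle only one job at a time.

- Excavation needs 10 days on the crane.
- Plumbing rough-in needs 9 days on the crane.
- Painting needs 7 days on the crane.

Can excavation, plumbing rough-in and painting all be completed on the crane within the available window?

Yes

Running back to back, the jobs need 10 + 9 + 7 = 26 days on the crane.
Since 26 ≤ 29, they fit within the window.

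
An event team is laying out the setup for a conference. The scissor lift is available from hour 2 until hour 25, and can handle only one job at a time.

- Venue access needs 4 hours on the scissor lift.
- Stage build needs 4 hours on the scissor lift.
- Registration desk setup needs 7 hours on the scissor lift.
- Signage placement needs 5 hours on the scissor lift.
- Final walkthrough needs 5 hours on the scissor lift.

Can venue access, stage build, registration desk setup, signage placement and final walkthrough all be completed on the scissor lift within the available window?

No

The scissor lift window is 25 − 2 = 23 hours.
Running back to back, the jobs need 4 + 4 + 7 + 5 + 5 = 25 hours on the scissor lift.
Since 25 > 23, they cannot all fit.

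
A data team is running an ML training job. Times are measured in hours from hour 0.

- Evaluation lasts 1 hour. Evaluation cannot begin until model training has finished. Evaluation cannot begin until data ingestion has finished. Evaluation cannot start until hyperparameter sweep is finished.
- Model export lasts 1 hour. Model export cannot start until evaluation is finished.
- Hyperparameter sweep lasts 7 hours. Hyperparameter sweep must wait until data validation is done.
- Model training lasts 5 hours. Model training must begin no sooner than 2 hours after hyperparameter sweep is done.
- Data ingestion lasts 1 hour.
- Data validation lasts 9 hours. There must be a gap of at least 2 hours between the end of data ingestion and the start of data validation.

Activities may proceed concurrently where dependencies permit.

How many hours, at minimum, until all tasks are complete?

Data ingestion has no prerequisites, so it starts at hour 0 and finishes at hour 1.
After data ingestion (finishes hour 1, plus 2-hour gap → hour 3), data validation can start at hour 3 and finishes at hour 12.
Hyperparameter sweep cannot begin until data validation (finishes hour 12). It runs from hour 12 to 12 + 7 = hour 19.
Model training waits on hyperparameter sweep (finishes hour 19, plus 2-hour gap → hour 21), so it starts at hour 21 and finishes at 21 + 5 = hour 26.
For evaluation: model training (finishes hour 26); data ingestion (finishes hour 1); hyperparameter sweep (finishes hour 19). Taking the maximum gives a start of hour 26, and it finishes at 26 + 1 = hour 27.
Model export cannot begin until evaluation (finishes hour 27). It runs from hour 27 to 27 + 1 = hour 28.
All tasks are finished once the last one completes. Finish times: Data ingestion at 1, Data validation at 12, Hyperparameter sweep at 19, Model training at 26, Evaluation at 27, Model export at 28. The latest is hour 28.

28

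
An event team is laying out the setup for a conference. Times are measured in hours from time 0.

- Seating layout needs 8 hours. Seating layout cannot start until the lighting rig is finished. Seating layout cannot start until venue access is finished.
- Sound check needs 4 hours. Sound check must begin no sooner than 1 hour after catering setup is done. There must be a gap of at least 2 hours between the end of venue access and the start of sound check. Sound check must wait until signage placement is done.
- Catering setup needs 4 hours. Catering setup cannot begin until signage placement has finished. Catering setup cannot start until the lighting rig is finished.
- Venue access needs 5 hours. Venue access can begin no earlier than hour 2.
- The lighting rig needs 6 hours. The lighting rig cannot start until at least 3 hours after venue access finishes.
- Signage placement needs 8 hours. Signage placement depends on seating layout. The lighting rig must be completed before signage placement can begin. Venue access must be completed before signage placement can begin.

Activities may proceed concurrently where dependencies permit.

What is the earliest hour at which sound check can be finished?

Venue access cannot begin until its own release at hour 2. It runs from hour 2 to 2 + 5 = hour 7.
The lighting rig waits on venue access (finishes hour 7, plus 3-hour gap → hour 10), so it starts at hour 10 and finishes at 10 + 6 = hour 16.
Seating layout needs all of the lighting rig (finishes hour 16); venue access (finishes hour 7). That puts its earliest start at hour 16; it finishes at 16 + 8 = hour 24.
For signage placement: seating layout (finishes hour 24); the lighting rig (finishes hour 16); venue access (finishes hour 7). Taking the maximum gives a start of hour 24, and it finishes at 24 + 8 = hour 32.
For catering setup: signage placement (finishes hour 32); the lighting rig (finishes hour 16). Taking the maximum gives a start of hour 32, and it finishes at 32 + 4 = hour 36.
Sound check cannot start until catering setup (finishes hour 36, plus 1-hour gap → hour 37); venue access (finishes hour 7, plus 2-hour gap → hour 9); signage placement (finishes hour 32). The controlling bound is hour 37, so sound check finishes at 37 + 4 = hour 41.

41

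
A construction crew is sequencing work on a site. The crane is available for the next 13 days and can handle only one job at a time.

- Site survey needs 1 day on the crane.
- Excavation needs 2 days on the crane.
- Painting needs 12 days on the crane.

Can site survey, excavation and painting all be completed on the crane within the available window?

No

Running back to back, the jobs need 1 + 2 + 12 = 15 days on the crane.
Since 15 > 13, they cannot all fit.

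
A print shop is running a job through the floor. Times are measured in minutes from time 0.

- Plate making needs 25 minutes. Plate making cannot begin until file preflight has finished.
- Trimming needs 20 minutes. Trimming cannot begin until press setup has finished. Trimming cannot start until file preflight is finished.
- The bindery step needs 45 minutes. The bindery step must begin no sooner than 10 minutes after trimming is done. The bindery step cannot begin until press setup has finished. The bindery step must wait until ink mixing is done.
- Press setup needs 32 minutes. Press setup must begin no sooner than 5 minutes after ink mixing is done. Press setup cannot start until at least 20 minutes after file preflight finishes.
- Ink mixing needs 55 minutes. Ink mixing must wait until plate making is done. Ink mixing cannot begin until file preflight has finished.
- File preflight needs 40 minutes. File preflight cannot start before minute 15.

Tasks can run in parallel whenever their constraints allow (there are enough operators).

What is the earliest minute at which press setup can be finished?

172

After its own release at minute 15, file preflight can start at minute 15 and finishes at minute 55.
After file preflight (finishes minute 55), plate making can start at minute 55 and finishes at minute 80.
For ink mixing: plate making (finishes minute 80); file preflight (finishes minute 55). Taking the maximum gives a start of minute 80, and it finishes at 80 + 55 = minute 135.
Press setup has to wait for ink mixing (finishes minute 135, plus 5-minute gap → minute 140); file preflight (finishes minute 55, plus 20-minute gap → minute 75). The latest of these is minute 140, so press setup runs minute 140 to 140 + 32 = minute 172.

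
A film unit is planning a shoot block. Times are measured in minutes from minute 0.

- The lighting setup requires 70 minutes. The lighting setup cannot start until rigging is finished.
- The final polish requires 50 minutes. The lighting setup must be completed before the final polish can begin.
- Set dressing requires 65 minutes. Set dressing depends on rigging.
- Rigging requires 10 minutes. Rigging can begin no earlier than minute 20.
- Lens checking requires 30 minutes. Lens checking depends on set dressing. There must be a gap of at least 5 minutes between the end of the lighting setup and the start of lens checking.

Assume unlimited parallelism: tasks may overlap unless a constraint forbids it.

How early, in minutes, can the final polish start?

100

Rigging waits on its own release at minute 20, so it starts at minute 20 and finishes at 20 + 10 = minute 30.
The lighting setup waits on rigging (finishes minute 30), so it starts at minute 30 and finishes at 30 + 70 = minute 100.
The final polish waits on the lighting setup (finishes minute 100), so the earliest it can start is minute 100.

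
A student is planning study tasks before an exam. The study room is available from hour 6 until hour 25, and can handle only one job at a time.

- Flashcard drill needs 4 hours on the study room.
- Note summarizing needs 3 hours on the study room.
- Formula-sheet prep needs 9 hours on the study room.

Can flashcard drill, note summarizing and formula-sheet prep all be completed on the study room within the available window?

The study room window is 25 − 6 = 19 hours.
Running back to back, the jobs need 4 + 3 + 9 = 16 hours on the study room.
Since 16 ≤ 19, they fit within the window.

Yes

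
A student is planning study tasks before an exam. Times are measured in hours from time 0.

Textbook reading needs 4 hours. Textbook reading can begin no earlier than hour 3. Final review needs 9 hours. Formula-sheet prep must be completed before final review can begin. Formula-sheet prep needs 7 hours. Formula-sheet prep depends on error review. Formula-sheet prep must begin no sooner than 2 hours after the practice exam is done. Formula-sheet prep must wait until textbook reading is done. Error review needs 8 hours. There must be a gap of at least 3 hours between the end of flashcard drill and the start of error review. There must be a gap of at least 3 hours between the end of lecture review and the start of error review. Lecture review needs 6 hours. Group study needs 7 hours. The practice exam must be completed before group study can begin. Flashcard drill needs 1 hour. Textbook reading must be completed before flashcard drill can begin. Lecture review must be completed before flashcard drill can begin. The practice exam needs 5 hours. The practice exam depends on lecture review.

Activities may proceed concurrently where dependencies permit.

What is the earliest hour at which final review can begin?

Nothing blocks lecture review, so it runs from hour 0 to hour 6.
The practice exam waits on lecture review (finishes hour 6), so it starts at hour 6 and finishes at 6 + 5 = hour 11.
After its own release at hour 3, textbook reading can start at hour 3 and finishes at hour 7.
Flashcard drill cannot start until textbook reading (finishes hour 7); lecture review (finishes hour 6). The controlling bound is hour 7, so flashcard drill finishes at 7 + 1 = hour 8.
Error review has to wait for flashcard drill (finishes hour 8, plus 3-hour gap → hour 11); lecture review (finishes hour 6, plus 3-hour gap → hour 9). The latest of these is hour 11, so error review runs hour 11 to 11 + 8 = hour 19.
Formula-sheet prep cannot start until error review (finishes hour 19); the practice exam (finishes hour 11, plus 2-hour gap → hour 13); textbook reading (finishes hour 7). The controlling bound is hour 19, so formula-sheet prep finishes at 19 + 7 = hour 26.
Final review waits on formula-sheet prep (finishes hour 26), so the earliest it can start is hour 26.

26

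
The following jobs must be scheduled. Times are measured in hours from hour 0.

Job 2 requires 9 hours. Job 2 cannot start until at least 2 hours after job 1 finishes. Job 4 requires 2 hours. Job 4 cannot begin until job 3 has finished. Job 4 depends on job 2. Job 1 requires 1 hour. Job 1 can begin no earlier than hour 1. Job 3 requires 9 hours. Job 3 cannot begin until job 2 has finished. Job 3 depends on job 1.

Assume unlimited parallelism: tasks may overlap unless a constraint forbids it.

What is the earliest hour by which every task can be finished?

24

Job 1 cannot begin until its own release at hour 1. It runs from hour 1 to 1 + 1 = hour 2.
Job 2 waits on job 1 (finishes hour 2, plus 2-hour gap → hour 4), so it starts at hour 4 and finishes at 4 + 9 = hour 13.
Job 3 has to wait for job 2 (finishes hour 13); job 1 (finishes hour 2). The latest of these is hour 13, so job 3 runs hour 13 to 13 + 9 = hour 22.
Job 4 cannot start until job 3 (finishes hour 22); job 2 (finishes hour 13). The controlling bound is hour 22, so job 4 finishes at 22 + 2 = hour 24.
All tasks are finished once the last one completes. Finish times: Job 1 at 2, Job 2 at 13, Job 3 at 22, Job 4 at 24. The latest is hour 24.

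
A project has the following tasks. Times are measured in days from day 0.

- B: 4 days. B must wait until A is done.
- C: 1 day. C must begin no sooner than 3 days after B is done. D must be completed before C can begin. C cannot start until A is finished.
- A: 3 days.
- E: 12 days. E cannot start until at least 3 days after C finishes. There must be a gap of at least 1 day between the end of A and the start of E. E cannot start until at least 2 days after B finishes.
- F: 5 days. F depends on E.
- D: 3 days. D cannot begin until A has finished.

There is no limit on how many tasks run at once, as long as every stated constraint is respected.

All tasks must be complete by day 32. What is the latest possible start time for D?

8

F must finish by day 32; it takes 5 days, so it must start by 32 − 5 = day 27.
E has to be done before F (must start by day 27). That means finishing by day 27, i.e. starting by 27 − 12 = day 15.
C must finish before E (must start by day 15, minus 3-day gap → day 12). With a 1-day duration, C must start by 12 − 1 = day 11.
Since C (must start by day 11) depends on it, D must finish by day 11. Backing off its 3-day duration gives a latest start of day 8.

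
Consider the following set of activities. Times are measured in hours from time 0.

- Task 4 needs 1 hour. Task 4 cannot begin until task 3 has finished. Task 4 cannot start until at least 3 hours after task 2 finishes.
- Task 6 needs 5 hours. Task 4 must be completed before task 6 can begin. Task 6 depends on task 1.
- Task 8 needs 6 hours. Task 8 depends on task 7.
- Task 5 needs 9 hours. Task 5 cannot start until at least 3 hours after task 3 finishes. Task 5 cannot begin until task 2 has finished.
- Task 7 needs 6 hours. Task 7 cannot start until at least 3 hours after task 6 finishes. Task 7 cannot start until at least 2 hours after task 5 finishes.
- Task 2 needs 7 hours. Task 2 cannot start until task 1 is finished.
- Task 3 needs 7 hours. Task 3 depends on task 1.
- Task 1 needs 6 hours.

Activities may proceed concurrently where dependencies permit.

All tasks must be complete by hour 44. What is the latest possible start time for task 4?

23

Nothing follows task 8; the deadline of hour 44 is its only limit. It must start by 44 − 6 = hour 38.
Task 7 must finish before task 8 (must start by hour 38). With a 6-hour duration, task 7 must start by 38 − 6 = hour 32.
Task 6 must finish before task 7 (must start by hour 32, minus 3-hour gap → hour 29). With a 5-hour duration, task 6 must start by 29 − 5 = hour 24.
Task 4 feeds into task 6 (must start by hour 24); so task 4 must finish by hour 24 and therefore start by hour 23.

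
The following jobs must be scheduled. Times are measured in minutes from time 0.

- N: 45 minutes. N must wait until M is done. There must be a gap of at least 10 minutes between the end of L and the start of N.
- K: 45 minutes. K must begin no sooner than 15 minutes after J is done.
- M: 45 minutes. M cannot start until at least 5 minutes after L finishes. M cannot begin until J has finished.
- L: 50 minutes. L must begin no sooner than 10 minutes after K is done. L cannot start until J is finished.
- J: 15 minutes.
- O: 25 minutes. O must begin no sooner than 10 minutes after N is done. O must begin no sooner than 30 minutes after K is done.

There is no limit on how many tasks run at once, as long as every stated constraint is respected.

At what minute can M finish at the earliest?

185

J has no prerequisites, so it starts at minute 0 and finishes at minute 15.
K waits on J (finishes minute 15, plus 15-minute gap → minute 30), so it starts at minute 30 and finishes at 30 + 45 = minute 75.
L cannot start until K (finishes minute 75, plus 10-minute gap → minute 85); J (finishes minute 15). The controlling bound is minute 85, so L finishes at 85 + 50 = minute 135.
M has to wait for L (finishes minute 135, plus 5-minute gap → minute 140); J (finishes minute 15). The latest of these is minute 140, so M runs minute 140 to 140 + 45 = minute 185.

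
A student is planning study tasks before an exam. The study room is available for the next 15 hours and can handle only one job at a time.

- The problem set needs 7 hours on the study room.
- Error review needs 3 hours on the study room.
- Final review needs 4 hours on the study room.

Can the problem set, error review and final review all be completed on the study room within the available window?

Yes

Running back to back, the jobs need 7 + 3 + 4 = 14 hours on the study room.
Since 14 ≤ 15, they fit within the window.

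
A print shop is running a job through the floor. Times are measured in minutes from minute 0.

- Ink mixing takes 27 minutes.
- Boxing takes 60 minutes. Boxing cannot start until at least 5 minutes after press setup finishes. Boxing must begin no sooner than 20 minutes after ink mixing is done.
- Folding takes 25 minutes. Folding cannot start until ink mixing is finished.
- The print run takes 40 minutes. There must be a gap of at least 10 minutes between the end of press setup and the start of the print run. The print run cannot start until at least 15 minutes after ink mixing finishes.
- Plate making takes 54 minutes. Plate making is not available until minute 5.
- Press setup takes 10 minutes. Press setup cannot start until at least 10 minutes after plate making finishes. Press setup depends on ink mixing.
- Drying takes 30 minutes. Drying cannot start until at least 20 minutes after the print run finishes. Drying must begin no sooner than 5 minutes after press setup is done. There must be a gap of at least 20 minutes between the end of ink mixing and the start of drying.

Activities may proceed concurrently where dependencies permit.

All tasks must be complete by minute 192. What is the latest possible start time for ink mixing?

Drying must finish by minute 192; it takes 30 minutes, so it must start by 192 − 30 = minute 162.
The print run feeds into drying (must start by minute 162, minus 20-minute gap → minute 142); so the print run must finish by minute 142 and therefore start by minute 102.
To finish by minute 192, boxing (duration 60) must start no later than minute 132.
Press setup has several dependents: the print run (must start by minute 102, minus 10-minute gap → minute 92); drying (must start by minute 162, minus 5-minute gap → minute 157); boxing (must start by minute 132, minus 5-minute gap → minute 127). The earliest of those limits is minute 92, so press setup must start by 92 − 10 = minute 82.
Folding has no dependents, so it just needs to finish by minute 192. Starting by 192 − 25 = minute 167 achieves that.
Ink mixing has several dependents: press setup (must start by minute 82); the print run (must start by minute 102, minus 15-minute gap → minute 87); drying (must start by minute 162, minus 20-minute gap → minute 142); folding (must start by minute 167); boxing (must start by minute 132, minus 20-minute gap → minute 112). The earliest of those limits is minute 82, so ink mixing must start by 82 − 27 = minute 55.

55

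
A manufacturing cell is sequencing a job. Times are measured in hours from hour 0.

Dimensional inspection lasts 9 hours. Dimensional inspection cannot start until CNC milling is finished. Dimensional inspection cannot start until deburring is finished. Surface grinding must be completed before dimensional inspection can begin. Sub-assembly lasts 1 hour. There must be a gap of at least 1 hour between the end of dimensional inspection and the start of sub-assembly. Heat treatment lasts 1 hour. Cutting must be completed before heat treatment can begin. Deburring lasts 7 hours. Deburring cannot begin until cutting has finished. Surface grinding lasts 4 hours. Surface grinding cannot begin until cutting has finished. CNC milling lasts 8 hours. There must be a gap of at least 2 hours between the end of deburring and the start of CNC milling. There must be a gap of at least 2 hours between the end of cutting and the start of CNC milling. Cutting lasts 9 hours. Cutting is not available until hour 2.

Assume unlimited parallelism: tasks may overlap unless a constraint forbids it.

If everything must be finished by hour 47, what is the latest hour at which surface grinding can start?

32

Sub-assembly must finish by hour 47; it takes 1 hour, so it must start by 47 − 1 = hour 46.
Since sub-assembly (must start by hour 46, minus 1-hour gap → hour 45) depends on it, dimensional inspection must finish by hour 45. Backing off its 9-hour duration gives a latest start of hour 36.
Surface grinding must finish before dimensional inspection (must start by hour 36). With a 4-hour duration, surface grinding must start by 36 − 4 = hour 32.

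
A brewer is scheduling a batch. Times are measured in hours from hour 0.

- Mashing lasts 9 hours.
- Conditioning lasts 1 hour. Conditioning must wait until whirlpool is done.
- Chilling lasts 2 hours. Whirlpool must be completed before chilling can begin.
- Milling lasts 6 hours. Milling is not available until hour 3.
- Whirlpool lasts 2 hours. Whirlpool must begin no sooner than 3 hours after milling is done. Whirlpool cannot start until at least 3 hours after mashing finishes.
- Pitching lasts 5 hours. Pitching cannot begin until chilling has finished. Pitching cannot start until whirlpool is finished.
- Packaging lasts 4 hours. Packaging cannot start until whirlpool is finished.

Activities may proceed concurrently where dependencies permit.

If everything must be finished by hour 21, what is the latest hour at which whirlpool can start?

Pitching must finish by hour 21; it takes 5 hours, so it must start by 21 − 5 = hour 16.
Chilling must finish before pitching (must start by hour 16). With a 2-hour duration, chilling must start by 16 − 2 = hour 14.
Conditioning must finish by hour 21; it takes 1 hour, so it must start by 21 − 1 = hour 20.
Packaging must finish by hour 21; it takes 4 hours, so it must start by 21 − 4 = hour 17.
Whirlpool feeds chilling (must start by hour 14); pitching (must start by hour 16); conditioning (must start by hour 20); packaging (must start by hour 17). Taking the minimum, whirlpool must finish by hour 14 and start by 14 − 2 = hour 12.

12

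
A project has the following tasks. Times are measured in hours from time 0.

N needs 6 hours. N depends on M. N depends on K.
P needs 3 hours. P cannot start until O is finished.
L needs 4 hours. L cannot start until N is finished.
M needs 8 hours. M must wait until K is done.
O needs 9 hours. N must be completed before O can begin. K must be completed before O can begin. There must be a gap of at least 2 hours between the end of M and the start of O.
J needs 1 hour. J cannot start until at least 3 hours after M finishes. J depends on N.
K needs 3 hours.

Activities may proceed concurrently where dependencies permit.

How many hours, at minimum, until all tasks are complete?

K can start immediately at hour 0; it finishes at hour 3.
After K (finishes hour 3), M can start at hour 3 and finishes at hour 11.
N needs all of M (finishes hour 11); K (finishes hour 3). That puts its earliest start at hour 11; it finishes at 11 + 6 = hour 17.
O needs all of N (finishes hour 17); K (finishes hour 3); M (finishes hour 11, plus 2-hour gap → hour 13). That puts its earliest start at hour 17; it finishes at 17 + 9 = hour 26.
After O (finishes hour 26), P can start at hour 26 and finishes at hour 29.
After N (finishes hour 17), L can start at hour 17 and finishes at hour 21.
J has to wait for M (finishes hour 11, plus 3-hour gap → hour 14); N (finishes hour 17). The latest of these is hour 17, so J runs hour 17 to 17 + 1 = hour 18.
All tasks are finished once the last one completes. Finish times: J at 18, K at 3, L at 21, M at 11, N at 17, O at 26, P at 29. The latest is hour 29.

29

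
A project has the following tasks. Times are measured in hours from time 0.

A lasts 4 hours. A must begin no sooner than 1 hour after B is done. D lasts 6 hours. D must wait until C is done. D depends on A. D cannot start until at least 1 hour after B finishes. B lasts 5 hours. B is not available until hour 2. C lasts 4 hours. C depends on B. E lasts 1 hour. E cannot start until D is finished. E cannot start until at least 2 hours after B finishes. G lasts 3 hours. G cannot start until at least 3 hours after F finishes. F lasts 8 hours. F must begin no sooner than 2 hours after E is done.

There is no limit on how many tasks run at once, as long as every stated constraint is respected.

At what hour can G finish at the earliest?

35

After its own release at hour 2, B can start at hour 2 and finishes at hour 7.
After B (finishes hour 7), C can start at hour 7 and finishes at hour 11.
A cannot begin until B (finishes hour 7, plus 1-hour gap → hour 8). It runs from hour 8 to 8 + 4 = hour 12.
D cannot start until C (finishes hour 11); A (finishes hour 12); B (finishes hour 7, plus 1-hour gap → hour 8). The controlling bound is hour 12, so D finishes at 12 + 6 = hour 18.
E cannot start until D (finishes hour 18); B (finishes hour 7, plus 2-hour gap → hour 9). The controlling bound is hour 18, so E finishes at 18 + 1 = hour 19.
F cannot begin until E (finishes hour 19, plus 2-hour gap → hour 21). It runs from hour 21 to 21 + 8 = hour 29.
G waits on F (finishes hour 29, plus 3-hour gap → hour 32), so it starts at hour 32 and finishes at 32 + 3 = hour 35.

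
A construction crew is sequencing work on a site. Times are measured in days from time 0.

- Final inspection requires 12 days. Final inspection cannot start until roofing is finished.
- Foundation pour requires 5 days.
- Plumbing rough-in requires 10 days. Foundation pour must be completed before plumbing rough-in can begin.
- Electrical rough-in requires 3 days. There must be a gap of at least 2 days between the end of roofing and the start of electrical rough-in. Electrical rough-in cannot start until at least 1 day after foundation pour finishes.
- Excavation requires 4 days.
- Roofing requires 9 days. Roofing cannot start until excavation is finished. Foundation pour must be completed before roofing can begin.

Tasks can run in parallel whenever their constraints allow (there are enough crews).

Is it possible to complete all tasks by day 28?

Yes

Foundation pour has no prerequisites, so it starts at day 0 and finishes at day 5.
Plumbing rough-in waits on foundation pour (finishes day 5), so it starts at day 5 and finishes at 5 + 10 = day 15.
Nothing blocks excavation, so it runs from day 0 to day 4.
Roofing has to wait for excavation (finishes day 4); foundation pour (finishes day 5). The latest of these is day 5, so roofing runs day 5 to 5 + 9 = day 14.
After roofing (finishes day 14), final inspection can start at day 14 and finishes at day 26.
Electrical rough-in cannot start until roofing (finishes day 14, plus 2-day gap → day 16); foundation pour (finishes day 5, plus 1-day gap → day 6). The controlling bound is day 16, so electrical rough-in finishes at 16 + 3 = day 19.
Every task is finished by day 26, which is no later than the deadline of 28, so the schedule is feasible.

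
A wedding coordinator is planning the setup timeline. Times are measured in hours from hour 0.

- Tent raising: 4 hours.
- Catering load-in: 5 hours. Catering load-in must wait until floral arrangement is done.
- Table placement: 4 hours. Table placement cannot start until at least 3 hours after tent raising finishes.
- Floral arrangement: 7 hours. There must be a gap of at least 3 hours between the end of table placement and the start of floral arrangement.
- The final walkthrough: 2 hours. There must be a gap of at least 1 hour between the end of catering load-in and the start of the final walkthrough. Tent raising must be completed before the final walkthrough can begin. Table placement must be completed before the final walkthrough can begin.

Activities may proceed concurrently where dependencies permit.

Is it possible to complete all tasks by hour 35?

Nothing blocks tent raising, so it runs from hour 0 to hour 4.
Table placement waits on tent raising (finishes hour 4, plus 3-hour gap → hour 7), so it starts at hour 7 and finishes at 7 + 4 = hour 11.
Floral arrangement cannot begin until table placement (finishes hour 11, plus 3-hour gap → hour 14). It runs from hour 14 to 14 + 7 = hour 21.
Catering load-in cannot begin until floral arrangement (finishes hour 21). It runs from hour 21 to 21 + 5 = hour 26.
The final walkthrough cannot start until catering load-in (finishes hour 26, plus 1-hour gap → hour 27); tent raising (finishes hour 4); table placement (finishes hour 11). The controlling bound is hour 27, so the final walkthrough finishes at 27 + 2 = hour 29.
Every task is finished by hour 29, which is no later than the deadline of 35, so the schedule is feasible.

Yes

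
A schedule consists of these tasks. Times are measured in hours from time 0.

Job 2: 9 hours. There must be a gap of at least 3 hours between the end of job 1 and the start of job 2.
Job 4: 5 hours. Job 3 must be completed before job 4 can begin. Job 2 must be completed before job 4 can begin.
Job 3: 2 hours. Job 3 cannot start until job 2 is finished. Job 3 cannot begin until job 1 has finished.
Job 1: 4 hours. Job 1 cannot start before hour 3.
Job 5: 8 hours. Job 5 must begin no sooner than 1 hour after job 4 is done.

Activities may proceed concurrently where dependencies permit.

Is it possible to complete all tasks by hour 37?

After its own release at hour 3, job 1 can start at hour 3 and finishes at hour 7.
Job 2 waits on job 1 (finishes hour 7, plus 3-hour gap → hour 10), so it starts at hour 10 and finishes at 10 + 9 = hour 19.
Job 3 cannot start until job 2 (finishes hour 19); job 1 (finishes hour 7). The controlling bound is hour 19, so job 3 finishes at 19 + 2 = hour 21.
For job 4: job 3 (finishes hour 21); job 2 (finishes hour 19). Taking the maximum gives a start of hour 21, and it finishes at 21 + 5 = hour 26.
Job 5 cannot begin until job 4 (finishes hour 26, plus 1-hour gap → hour 27). It runs from hour 27 to 27 + 8 = hour 35.
Every task is finished by hour 35, which is no later than the deadline of 37, so the schedule is feasible.

Yes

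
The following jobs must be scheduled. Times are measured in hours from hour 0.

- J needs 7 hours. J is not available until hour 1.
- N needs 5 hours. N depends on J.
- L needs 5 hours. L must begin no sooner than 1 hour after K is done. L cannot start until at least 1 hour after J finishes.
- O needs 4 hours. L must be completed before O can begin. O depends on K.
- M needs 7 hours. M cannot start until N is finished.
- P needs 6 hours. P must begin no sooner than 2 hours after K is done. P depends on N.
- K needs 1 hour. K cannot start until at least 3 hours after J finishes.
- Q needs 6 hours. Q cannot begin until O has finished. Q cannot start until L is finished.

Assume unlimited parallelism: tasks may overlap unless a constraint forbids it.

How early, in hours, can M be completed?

20

J cannot begin until its own release at hour 1. It runs from hour 1 to 1 + 7 = hour 8.
N cannot begin until J (finishes hour 8). It runs from hour 8 to 8 + 5 = hour 13.
M waits on N (finishes hour 13), so it starts at hour 13 and finishes at 13 + 7 = hour 20.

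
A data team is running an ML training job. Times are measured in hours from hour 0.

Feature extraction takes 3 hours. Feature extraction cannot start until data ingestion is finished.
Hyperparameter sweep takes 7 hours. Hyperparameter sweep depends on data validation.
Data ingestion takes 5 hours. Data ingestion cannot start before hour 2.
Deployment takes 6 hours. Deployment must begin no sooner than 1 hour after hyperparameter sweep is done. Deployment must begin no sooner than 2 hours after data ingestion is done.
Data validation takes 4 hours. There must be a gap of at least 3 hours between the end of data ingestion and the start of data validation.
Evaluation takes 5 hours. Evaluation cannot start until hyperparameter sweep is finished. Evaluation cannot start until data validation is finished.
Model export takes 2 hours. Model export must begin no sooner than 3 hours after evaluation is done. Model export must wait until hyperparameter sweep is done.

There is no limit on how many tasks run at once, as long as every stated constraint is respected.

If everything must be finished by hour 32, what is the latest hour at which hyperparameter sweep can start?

15

Nothing follows model export; the deadline of hour 32 is its only limit. It must start by 32 − 2 = hour 30.
Evaluation feeds into model export (must start by hour 30, minus 3-hour gap → hour 27); so evaluation must finish by hour 27 and therefore start by hour 22.
To finish by hour 32, deployment (duration 6) must start no later than hour 26.
For hyperparameter sweep: evaluation (must start by hour 22); model export (must start by hour 30); deployment (must start by hour 26, minus 1-hour gap → hour 25). The most restrictive is hour 22; with a 7-hour duration, hyperparameter sweep must start by hour 15.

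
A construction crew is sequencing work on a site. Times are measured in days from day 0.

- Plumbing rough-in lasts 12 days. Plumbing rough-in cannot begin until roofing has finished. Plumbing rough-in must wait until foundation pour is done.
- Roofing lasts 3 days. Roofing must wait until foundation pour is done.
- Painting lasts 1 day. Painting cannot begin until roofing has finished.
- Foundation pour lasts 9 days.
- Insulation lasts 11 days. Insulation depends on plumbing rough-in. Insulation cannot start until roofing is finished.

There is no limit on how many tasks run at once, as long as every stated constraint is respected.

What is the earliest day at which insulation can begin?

24

Foundation pour can start immediately at day 0; it finishes at day 9.
Roofing waits on foundation pour (finishes day 9), so it starts at day 9 and finishes at 9 + 3 = day 12.
Plumbing rough-in cannot start until roofing (finishes day 12); foundation pour (finishes day 9). The controlling bound is day 12, so plumbing rough-in finishes at 12 + 12 = day 24.
Insulation waits on plumbing rough-in (finishes day 24); roofing (finishes day 12). The latest of these is day 24, which is the earliest insulation can start.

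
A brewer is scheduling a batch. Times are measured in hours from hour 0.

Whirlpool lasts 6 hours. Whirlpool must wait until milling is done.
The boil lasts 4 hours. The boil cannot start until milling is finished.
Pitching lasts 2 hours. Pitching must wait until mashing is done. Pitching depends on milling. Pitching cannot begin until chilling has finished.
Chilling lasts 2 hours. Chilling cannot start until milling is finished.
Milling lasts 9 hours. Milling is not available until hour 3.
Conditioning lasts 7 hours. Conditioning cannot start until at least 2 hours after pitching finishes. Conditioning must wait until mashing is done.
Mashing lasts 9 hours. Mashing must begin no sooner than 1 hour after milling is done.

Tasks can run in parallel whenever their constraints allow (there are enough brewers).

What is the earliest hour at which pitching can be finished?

Milling cannot begin until its own release at hour 3. It runs from hour 3 to 3 + 9 = hour 12.
Chilling waits on milling (finishes hour 12), so it starts at hour 12 and finishes at 12 + 2 = hour 14.
Mashing cannot begin until milling (finishes hour 12, plus 1-hour gap → hour 13). It runs from hour 13 to 13 + 9 = hour 22.
Pitching needs all of mashing (finishes hour 22); milling (finishes hour 12); chilling (finishes hour 14). That puts its earliest start at hour 22; it finishes at 22 + 2 = hour 24.

24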